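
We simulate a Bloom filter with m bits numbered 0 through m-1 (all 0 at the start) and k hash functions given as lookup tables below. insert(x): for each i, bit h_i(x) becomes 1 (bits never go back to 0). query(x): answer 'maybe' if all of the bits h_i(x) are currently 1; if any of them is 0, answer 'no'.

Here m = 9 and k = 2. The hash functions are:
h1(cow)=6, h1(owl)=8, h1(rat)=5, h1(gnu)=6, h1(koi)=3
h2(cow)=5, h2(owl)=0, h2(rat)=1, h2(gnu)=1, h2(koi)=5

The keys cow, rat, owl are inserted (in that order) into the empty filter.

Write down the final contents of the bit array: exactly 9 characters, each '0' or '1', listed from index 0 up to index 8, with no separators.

Answer: 110001101

Derivation:
Start: bits=000000000
After insert 'cow': sets bits 5 6 -> bits=000001100
After insert 'rat': sets bits 1 5 -> bits=010001100
After insert 'owl': sets bits 0 8 -> bits=110001101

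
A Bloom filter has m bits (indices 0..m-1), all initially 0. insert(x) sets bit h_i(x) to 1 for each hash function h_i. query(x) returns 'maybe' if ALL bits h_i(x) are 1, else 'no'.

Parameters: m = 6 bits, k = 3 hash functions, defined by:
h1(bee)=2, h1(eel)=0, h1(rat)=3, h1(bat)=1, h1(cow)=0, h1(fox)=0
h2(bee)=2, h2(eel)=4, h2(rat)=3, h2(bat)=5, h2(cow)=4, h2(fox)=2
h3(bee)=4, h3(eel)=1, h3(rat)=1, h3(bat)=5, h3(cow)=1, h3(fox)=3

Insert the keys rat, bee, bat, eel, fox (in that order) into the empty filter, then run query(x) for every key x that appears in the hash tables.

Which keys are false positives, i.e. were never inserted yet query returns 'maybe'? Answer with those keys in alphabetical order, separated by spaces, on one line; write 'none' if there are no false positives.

Start: bits=000000
After insert 'rat': sets bits 1 3 -> bits=010100
After insert 'bee': sets bits 2 4 -> bits=011110
After insert 'bat': sets bits 1 5 -> bits=011111
After insert 'eel': sets bits 0 1 4 -> bits=111111
After insert 'fox': sets bits 0 2 3 -> bits=111111
Not inserted: cow — query each against bits=111111:
query cow: checks bit0=1, bit1=1, bit4=1 (all 1) -> maybe => FALSE POSITIVE
False positives (alphabetical): cow

Answer: cow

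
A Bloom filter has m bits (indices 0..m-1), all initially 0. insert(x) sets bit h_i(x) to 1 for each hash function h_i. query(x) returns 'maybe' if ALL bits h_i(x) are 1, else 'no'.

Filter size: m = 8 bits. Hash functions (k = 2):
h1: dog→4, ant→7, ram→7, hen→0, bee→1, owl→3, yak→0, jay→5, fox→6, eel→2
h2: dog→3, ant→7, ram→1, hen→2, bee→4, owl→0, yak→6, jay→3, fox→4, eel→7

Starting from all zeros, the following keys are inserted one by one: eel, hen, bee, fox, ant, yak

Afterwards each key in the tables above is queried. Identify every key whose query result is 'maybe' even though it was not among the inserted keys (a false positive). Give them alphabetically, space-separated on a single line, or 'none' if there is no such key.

Start: bits=00000000
After insert 'eel': sets bits 2 7 -> bits=00100001
After insert 'hen': sets bits 0 2 -> bits=10100001
After insert 'bee': sets bits 1 4 -> bits=11101001
After insert 'fox': sets bits 4 6 -> bits=11101011
After insert 'ant': sets bits 7 -> bits=11101011
After insert 'yak': sets bits 0 6 -> bits=11101011
Not inserted: dog jay owl ram — query each against bits=11101011:
query dog: checks bit3=0, bit4=1 (has a 0) -> no => not a false positive
query jay: checks bit3=0, bit5=0 (has a 0) -> no => not a false positive
query owl: checks bit0=1, bit3=0 (has a 0) -> no => not a false positive
query ram: checks bit1=1, bit7=1 (all 1) -> maybe => FALSE POSITIVE
False positives (alphabetical): ram

Answer: ram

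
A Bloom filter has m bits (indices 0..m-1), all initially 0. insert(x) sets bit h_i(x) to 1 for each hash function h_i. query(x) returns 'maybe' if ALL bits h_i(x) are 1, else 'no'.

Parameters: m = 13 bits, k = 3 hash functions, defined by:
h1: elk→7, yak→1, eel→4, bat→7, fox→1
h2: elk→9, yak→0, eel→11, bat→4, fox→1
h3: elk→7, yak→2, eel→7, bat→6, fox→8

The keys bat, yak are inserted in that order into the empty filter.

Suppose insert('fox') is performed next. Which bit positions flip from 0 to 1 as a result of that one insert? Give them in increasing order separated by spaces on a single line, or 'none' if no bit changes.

Answer: 8

Derivation:
Start: bits=0000000000000
After insert 'bat': sets bits 4 6 7 -> bits=0000101100000
After insert 'yak': sets bits 0 1 2 -> bits=1110101100000
insert 'fox' would touch bits 1 8; currently bit1=1, bit8=0
Bits that are 0 among those (would change 0->1): 8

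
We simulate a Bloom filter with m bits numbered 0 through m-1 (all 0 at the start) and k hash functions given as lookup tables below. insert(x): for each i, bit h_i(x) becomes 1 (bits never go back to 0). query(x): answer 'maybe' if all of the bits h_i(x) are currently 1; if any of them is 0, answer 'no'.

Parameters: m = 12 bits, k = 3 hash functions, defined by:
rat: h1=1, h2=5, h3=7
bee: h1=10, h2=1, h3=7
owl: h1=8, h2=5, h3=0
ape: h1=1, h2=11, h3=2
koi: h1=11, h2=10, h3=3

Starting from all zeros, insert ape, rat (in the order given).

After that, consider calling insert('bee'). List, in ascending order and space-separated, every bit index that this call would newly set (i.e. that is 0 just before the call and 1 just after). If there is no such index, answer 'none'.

Start: bits=000000000000
After insert 'ape': sets bits 1 2 11 -> bits=011000000001
After insert 'rat': sets bits 1 5 7 -> bits=011001010001
insert 'bee' would touch bits 1 7 10; currently bit1=1, bit7=1, bit10=0
Bits that are 0 among those (would change 0->1): 10

Answer: 10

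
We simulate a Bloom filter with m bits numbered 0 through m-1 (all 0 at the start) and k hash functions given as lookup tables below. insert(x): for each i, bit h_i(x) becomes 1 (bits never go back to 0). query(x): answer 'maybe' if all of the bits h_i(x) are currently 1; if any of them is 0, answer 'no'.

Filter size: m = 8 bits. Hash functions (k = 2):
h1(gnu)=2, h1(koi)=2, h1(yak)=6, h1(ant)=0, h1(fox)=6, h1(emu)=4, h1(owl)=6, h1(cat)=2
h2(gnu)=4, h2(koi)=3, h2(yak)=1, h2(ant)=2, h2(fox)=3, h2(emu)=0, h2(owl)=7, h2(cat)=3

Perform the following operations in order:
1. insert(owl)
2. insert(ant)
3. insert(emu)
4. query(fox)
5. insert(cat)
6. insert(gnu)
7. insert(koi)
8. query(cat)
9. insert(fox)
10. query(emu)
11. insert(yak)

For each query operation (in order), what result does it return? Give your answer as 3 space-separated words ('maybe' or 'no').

Start: bits=00000000
Op 1: insert owl -> sets bits 6 7 -> bits=00000011
Op 2: insert ant -> sets bits 0 2 -> bits=10100011
Op 3: insert emu -> sets bits 0 4 -> bits=10101011
Op 4: query fox -> checks bit3=0, bit6=1 (has a 0) -> no
Op 5: insert cat -> sets bits 2 3 -> bits=10111011
Op 6: insert gnu -> sets bits 2 4 -> bits=10111011
Op 7: insert koi -> sets bits 2 3 -> bits=10111011
Op 8: query cat -> checks bit2=1, bit3=1 (all 1) -> maybe
Op 9: insert fox -> sets bits 3 6 -> bits=10111011
Op 10: query emu -> checks bit0=1, bit4=1 (all 1) -> maybe
Op 11: insert yak -> sets bits 1 6 -> bits=11111011
Query results in order: no maybe maybe

Answer: no maybe maybe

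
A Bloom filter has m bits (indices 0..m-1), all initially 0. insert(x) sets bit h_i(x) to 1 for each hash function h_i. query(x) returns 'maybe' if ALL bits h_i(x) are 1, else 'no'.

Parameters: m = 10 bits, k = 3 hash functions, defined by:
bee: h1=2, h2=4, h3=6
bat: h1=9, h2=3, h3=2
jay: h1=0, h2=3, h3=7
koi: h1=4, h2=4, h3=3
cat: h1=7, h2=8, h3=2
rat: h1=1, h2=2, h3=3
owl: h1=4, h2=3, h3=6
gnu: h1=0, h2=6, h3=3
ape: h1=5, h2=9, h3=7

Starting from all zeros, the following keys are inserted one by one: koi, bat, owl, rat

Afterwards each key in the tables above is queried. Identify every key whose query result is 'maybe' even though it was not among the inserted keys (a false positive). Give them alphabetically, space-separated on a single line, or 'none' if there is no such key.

Start: bits=0000000000
After insert 'koi': sets bits 3 4 -> bits=0001100000
After insert 'bat': sets bits 2 3 9 -> bits=0011100001
After insert 'owl': sets bits 3 4 6 -> bits=0011101001
After insert 'rat': sets bits 1 2 3 -> bits=0111101001
Not inserted: ape bee cat gnu jay — query each against bits=0111101001:
query ape: checks bit5=0, bit7=0, bit9=1 (has a 0) -> no => not a false positive
query bee: checks bit2=1, bit4=1, bit6=1 (all 1) -> maybe => FALSE POSITIVE
query cat: checks bit2=1, bit7=0, bit8=0 (has a 0) -> no => not a false positive
query gnu: checks bit0=0, bit3=1, bit6=1 (has a 0) -> no => not a false positive
query jay: checks bit0=0, bit3=1, bit7=0 (has a 0) -> no => not a false positive
False positives (alphabetical): bee

Answer: bee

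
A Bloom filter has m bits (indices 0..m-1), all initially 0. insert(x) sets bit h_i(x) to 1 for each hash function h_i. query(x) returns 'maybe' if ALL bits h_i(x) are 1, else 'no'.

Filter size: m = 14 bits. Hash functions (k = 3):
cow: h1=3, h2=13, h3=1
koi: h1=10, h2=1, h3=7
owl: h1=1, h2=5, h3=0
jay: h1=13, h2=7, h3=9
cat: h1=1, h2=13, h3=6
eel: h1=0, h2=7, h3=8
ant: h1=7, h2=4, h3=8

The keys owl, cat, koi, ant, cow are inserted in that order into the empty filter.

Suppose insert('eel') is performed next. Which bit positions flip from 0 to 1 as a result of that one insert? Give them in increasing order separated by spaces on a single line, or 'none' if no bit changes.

Answer: none

Derivation:
Start: bits=00000000000000
After insert 'owl': sets bits 0 1 5 -> bits=11000100000000
After insert 'cat': sets bits 1 6 13 -> bits=11000110000001
After insert 'koi': sets bits 1 7 10 -> bits=11000111001001
After insert 'ant': sets bits 4 7 8 -> bits=11001111101001
After insert 'cow': sets bits 1 3 13 -> bits=11011111101001
insert 'eel' would touch bits 0 7 8; currently bit0=1, bit7=1, bit8=1
Bits that are 0 among those (would change 0->1): none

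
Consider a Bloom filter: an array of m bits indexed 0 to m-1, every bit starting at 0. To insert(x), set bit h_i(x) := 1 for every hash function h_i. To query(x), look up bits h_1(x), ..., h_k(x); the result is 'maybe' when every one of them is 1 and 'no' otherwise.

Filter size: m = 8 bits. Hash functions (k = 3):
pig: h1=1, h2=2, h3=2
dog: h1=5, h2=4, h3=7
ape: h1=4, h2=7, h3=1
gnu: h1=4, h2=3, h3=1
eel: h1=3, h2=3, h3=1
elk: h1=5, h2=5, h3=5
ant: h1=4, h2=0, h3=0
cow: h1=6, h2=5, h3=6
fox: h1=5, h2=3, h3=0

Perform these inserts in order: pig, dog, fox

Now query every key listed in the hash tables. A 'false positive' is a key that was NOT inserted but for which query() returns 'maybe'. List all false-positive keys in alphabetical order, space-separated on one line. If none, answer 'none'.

Start: bits=00000000
After insert 'pig': sets bits 1 2 -> bits=01100000
After insert 'dog': sets bits 4 5 7 -> bits=01101101
After insert 'fox': sets bits 0 3 5 -> bits=11111101
Not inserted: ant ape cow eel elk gnu — query each against bits=11111101:
query ant: checks bit0=1, bit4=1 (all 1) -> maybe => FALSE POSITIVE
query ape: checks bit1=1, bit4=1, bit7=1 (all 1) -> maybe => FALSE POSITIVE
query cow: checks bit5=1, bit6=0 (has a 0) -> no => not a false positive
query eel: checks bit1=1, bit3=1 (all 1) -> maybe => FALSE POSITIVE
query elk: checks bit5=1 (all 1) -> maybe => FALSE POSITIVE
query gnu: checks bit1=1, bit3=1, bit4=1 (all 1) -> maybe => FALSE POSITIVE
False positives (alphabetical): ant ape eel elk gnu

Answer: ant ape eel elk gnu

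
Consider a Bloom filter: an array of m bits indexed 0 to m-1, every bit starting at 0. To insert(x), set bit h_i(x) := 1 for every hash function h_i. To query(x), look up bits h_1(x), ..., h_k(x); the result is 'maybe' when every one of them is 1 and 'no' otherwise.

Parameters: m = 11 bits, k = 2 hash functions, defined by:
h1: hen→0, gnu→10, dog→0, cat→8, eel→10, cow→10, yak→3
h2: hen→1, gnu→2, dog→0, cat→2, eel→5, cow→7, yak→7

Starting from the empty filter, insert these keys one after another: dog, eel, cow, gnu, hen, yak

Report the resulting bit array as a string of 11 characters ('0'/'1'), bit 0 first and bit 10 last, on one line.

Start: bits=00000000000
After insert 'dog': sets bits 0 -> bits=10000000000
After insert 'eel': sets bits 5 10 -> bits=10000100001
After insert 'cow': sets bits 7 10 -> bits=10000101001
After insert 'gnu': sets bits 2 10 -> bits=10100101001
After insert 'hen': sets bits 0 1 -> bits=11100101001
After insert 'yak': sets bits 3 7 -> bits=11110101001

Answer: 11110101001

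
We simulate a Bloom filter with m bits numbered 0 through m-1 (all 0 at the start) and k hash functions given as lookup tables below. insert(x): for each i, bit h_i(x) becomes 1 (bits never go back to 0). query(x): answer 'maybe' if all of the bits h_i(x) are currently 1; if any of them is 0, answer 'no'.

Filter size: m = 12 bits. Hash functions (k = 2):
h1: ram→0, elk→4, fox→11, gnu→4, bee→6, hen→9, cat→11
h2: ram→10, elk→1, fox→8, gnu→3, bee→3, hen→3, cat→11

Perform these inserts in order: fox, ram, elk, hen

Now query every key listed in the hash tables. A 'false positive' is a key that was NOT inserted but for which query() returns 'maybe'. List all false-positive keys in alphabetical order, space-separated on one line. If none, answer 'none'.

Answer: cat gnu

Derivation:
Start: bits=000000000000
After insert 'fox': sets bits 8 11 -> bits=000000001001
After insert 'ram': sets bits 0 10 -> bits=100000001011
After insert 'elk': sets bits 1 4 -> bits=110010001011
After insert 'hen': sets bits 3 9 -> bits=110110001111
Not inserted: bee cat gnu — query each against bits=110110001111:
query bee: checks bit3=1, bit6=0 (has a 0) -> no => not a false positive
query cat: checks bit11=1 (all 1) -> maybe => FALSE POSITIVE
query gnu: checks bit3=1, bit4=1 (all 1) -> maybe => FALSE POSITIVE
False positives (alphabetical): cat gnu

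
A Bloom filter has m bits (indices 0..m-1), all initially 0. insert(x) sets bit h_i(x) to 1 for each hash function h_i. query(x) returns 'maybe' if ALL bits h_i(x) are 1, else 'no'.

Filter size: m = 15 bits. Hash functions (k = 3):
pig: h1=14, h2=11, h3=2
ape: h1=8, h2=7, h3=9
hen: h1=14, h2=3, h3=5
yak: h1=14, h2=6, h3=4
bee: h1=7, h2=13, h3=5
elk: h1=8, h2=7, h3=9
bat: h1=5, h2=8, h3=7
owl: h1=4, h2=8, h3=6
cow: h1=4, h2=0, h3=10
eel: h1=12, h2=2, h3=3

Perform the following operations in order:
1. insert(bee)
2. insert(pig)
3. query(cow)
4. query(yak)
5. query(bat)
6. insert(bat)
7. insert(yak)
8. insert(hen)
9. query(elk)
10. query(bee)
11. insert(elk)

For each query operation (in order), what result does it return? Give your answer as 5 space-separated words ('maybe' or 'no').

Start: bits=000000000000000
Op 1: insert bee -> sets bits 5 7 13 -> bits=000001010000010
Op 2: insert pig -> sets bits 2 11 14 -> bits=001001010001011
Op 3: query cow -> checks bit0=0, bit4=0, bit10=0 (has a 0) -> no
Op 4: query yak -> checks bit4=0, bit6=0, bit14=1 (has a 0) -> no
Op 5: query bat -> checks bit5=1, bit7=1, bit8=0 (has a 0) -> no
Op 6: insert bat -> sets bits 5 7 8 -> bits=001001011001011
Op 7: insert yak -> sets bits 4 6 14 -> bits=001011111001011
Op 8: insert hen -> sets bits 3 5 14 -> bits=001111111001011
Op 9: query elk -> checks bit7=1, bit8=1, bit9=0 (has a 0) -> no
Op 10: query bee -> checks bit5=1, bit7=1, bit13=1 (all 1) -> maybe
Op 11: insert elk -> sets bits 7 8 9 -> bits=001111111101011
Query results in order: no no no no maybe

Answer: no no no no maybe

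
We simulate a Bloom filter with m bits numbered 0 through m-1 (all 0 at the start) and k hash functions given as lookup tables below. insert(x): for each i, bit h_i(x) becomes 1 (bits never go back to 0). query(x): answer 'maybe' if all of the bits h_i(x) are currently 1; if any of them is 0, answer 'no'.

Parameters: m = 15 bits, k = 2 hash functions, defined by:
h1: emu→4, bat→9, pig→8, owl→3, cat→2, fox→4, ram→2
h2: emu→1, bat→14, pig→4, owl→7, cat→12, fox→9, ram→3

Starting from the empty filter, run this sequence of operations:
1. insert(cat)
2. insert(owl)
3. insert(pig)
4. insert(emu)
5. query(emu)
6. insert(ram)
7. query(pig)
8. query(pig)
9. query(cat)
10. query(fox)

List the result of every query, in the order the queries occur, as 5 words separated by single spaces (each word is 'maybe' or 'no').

Answer: maybe maybe maybe maybe no

Derivation:
Start: bits=000000000000000
Op 1: insert cat -> sets bits 2 12 -> bits=001000000000100
Op 2: insert owl -> sets bits 3 7 -> bits=001100010000100
Op 3: insert pig -> sets bits 4 8 -> bits=001110011000100
Op 4: insert emu -> sets bits 1 4 -> bits=011110011000100
Op 5: query emu -> checks bit1=1, bit4=1 (all 1) -> maybe
Op 6: insert ram -> sets bits 2 3 -> bits=011110011000100
Op 7: query pig -> checks bit4=1, bit8=1 (all 1) -> maybe
Op 8: query pig -> checks bit4=1, bit8=1 (all 1) -> maybe
Op 9: query cat -> checks bit2=1, bit12=1 (all 1) -> maybe
Op 10: query fox -> checks bit4=1, bit9=0 (has a 0) -> no
Query results in order: maybe maybe maybe maybe no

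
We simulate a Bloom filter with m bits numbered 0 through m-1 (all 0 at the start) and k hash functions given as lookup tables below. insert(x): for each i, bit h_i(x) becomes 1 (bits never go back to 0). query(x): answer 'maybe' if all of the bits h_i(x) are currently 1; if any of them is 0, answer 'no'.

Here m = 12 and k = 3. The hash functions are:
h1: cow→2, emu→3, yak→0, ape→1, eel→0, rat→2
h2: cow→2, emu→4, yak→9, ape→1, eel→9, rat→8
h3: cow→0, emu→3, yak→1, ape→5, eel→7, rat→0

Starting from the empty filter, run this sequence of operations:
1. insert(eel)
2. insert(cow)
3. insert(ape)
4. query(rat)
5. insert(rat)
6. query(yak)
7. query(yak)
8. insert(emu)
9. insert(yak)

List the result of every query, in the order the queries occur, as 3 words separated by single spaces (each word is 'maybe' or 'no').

Answer: no maybe maybe

Derivation:
Start: bits=000000000000
Op 1: insert eel -> sets bits 0 7 9 -> bits=100000010100
Op 2: insert cow -> sets bits 0 2 -> bits=101000010100
Op 3: insert ape -> sets bits 1 5 -> bits=111001010100
Op 4: query rat -> checks bit0=1, bit2=1, bit8=0 (has a 0) -> no
Op 5: insert rat -> sets bits 0 2 8 -> bits=111001011100
Op 6: query yak -> checks bit0=1, bit1=1, bit9=1 (all 1) -> maybe
Op 7: query yak -> checks bit0=1, bit1=1, bit9=1 (all 1) -> maybe
Op 8: insert emu -> sets bits 3 4 -> bits=111111011100
Op 9: insert yak -> sets bits 0 1 9 -> bits=111111011100
Query results in order: no maybe maybe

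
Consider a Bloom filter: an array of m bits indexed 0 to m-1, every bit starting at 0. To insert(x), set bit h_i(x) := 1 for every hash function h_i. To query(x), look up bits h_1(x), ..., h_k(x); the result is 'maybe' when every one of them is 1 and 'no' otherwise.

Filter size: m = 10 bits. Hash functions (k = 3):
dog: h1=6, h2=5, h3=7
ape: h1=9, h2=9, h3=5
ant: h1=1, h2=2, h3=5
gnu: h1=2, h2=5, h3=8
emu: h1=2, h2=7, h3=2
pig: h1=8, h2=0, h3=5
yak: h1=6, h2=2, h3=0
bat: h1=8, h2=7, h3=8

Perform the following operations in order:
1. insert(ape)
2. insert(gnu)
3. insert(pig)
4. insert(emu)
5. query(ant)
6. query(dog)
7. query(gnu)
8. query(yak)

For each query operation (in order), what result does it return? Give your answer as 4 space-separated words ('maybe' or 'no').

Start: bits=0000000000
Op 1: insert ape -> sets bits 5 9 -> bits=0000010001
Op 2: insert gnu -> sets bits 2 5 8 -> bits=0010010011
Op 3: insert pig -> sets bits 0 5 8 -> bits=1010010011
Op 4: insert emu -> sets bits 2 7 -> bits=1010010111
Op 5: query ant -> checks bit1=0, bit2=1, bit5=1 (has a 0) -> no
Op 6: query dog -> checks bit5=1, bit6=0, bit7=1 (has a 0) -> no
Op 7: query gnu -> checks bit2=1, bit5=1, bit8=1 (all 1) -> maybe
Op 8: query yak -> checks bit0=1, bit2=1, bit6=0 (has a 0) -> no
Query results in order: no no maybe no

Answer: no no maybe no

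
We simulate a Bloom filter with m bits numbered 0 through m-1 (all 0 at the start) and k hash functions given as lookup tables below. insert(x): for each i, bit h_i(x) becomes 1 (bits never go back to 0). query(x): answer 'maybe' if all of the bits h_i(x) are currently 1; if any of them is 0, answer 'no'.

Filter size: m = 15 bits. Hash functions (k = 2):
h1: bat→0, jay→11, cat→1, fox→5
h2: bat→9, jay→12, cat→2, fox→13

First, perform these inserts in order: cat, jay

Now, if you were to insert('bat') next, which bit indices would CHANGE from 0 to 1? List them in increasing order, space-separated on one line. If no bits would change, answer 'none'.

Answer: 0 9

Derivation:
Start: bits=000000000000000
After insert 'cat': sets bits 1 2 -> bits=011000000000000
After insert 'jay': sets bits 11 12 -> bits=011000000001100
insert 'bat' would touch bits 0 9; currently bit0=0, bit9=0
Bits that are 0 among those (would change 0->1): 0 9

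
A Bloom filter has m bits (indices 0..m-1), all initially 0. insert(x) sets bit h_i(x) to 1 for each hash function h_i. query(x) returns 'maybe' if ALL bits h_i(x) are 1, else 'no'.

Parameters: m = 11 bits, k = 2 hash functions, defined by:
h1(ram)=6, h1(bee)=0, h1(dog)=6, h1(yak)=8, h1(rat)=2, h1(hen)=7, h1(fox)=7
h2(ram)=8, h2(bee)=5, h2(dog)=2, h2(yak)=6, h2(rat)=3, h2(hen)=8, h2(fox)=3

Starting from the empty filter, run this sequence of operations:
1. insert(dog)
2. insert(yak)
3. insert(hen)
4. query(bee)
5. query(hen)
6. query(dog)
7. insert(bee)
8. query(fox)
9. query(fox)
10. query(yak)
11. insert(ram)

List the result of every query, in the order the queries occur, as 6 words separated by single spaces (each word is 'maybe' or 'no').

Start: bits=00000000000
Op 1: insert dog -> sets bits 2 6 -> bits=00100010000
Op 2: insert yak -> sets bits 6 8 -> bits=00100010100
Op 3: insert hen -> sets bits 7 8 -> bits=00100011100
Op 4: query bee -> checks bit0=0, bit5=0 (has a 0) -> no
Op 5: query hen -> checks bit7=1, bit8=1 (all 1) -> maybe
Op 6: query dog -> checks bit2=1, bit6=1 (all 1) -> maybe
Op 7: insert bee -> sets bits 0 5 -> bits=10100111100
Op 8: query fox -> checks bit3=0, bit7=1 (has a 0) -> no
Op 9: query fox -> checks bit3=0, bit7=1 (has a 0) -> no
Op 10: query yak -> checks bit6=1, bit8=1 (all 1) -> maybe
Op 11: insert ram -> sets bits 6 8 -> bits=10100111100
Query results in order: no maybe maybe no no maybe

Answer: no maybe maybe no no maybe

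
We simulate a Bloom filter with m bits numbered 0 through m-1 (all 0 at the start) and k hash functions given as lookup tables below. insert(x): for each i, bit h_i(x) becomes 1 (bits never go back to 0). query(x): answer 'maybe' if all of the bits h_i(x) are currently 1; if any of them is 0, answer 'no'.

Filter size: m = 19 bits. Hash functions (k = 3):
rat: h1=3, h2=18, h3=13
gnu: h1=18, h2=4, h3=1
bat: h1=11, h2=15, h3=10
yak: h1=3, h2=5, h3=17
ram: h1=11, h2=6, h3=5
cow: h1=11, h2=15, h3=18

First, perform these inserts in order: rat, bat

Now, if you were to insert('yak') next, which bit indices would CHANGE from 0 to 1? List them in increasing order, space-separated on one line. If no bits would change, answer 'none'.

Start: bits=0000000000000000000
After insert 'rat': sets bits 3 13 18 -> bits=0001000000000100001
After insert 'bat': sets bits 10 11 15 -> bits=0001000000110101001
insert 'yak' would touch bits 3 5 17; currently bit3=1, bit5=0, bit17=0
Bits that are 0 among those (would change 0->1): 5 17

Answer: 5 17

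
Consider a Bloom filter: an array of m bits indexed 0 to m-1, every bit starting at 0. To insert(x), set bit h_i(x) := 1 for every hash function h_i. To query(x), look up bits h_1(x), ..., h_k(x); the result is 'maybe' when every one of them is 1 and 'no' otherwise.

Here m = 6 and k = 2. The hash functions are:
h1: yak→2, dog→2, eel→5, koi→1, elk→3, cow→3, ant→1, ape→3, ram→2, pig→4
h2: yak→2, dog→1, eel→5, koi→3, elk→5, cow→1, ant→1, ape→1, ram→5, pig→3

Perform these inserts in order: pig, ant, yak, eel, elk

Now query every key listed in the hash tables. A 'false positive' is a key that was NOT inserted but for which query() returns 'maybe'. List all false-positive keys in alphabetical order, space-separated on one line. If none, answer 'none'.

Start: bits=000000
After insert 'pig': sets bits 3 4 -> bits=000110
After insert 'ant': sets bits 1 -> bits=010110
After insert 'yak': sets bits 2 -> bits=011110
After insert 'eel': sets bits 5 -> bits=011111
After insert 'elk': sets bits 3 5 -> bits=011111
Not inserted: ape cow dog koi ram — query each against bits=011111:
query ape: checks bit1=1, bit3=1 (all 1) -> maybe => FALSE POSITIVE
query cow: checks bit1=1, bit3=1 (all 1) -> maybe => FALSE POSITIVE
query dog: checks bit1=1, bit2=1 (all 1) -> maybe => FALSE POSITIVE
query koi: checks bit1=1, bit3=1 (all 1) -> maybe => FALSE POSITIVE
query ram: checks bit2=1, bit5=1 (all 1) -> maybe => FALSE POSITIVE
False positives (alphabetical): ape cow dog koi ram

Answer: ape cow dog koi ram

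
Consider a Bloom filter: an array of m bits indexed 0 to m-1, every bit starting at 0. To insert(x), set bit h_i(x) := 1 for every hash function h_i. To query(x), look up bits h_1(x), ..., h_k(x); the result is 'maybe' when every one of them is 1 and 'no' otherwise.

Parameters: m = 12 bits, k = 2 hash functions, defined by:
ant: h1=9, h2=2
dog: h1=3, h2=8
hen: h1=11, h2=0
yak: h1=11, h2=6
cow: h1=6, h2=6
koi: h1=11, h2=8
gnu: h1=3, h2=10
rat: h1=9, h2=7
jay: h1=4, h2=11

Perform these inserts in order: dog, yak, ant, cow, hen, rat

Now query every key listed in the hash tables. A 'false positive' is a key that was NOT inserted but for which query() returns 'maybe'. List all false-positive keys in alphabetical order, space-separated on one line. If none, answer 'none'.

Answer: koi

Derivation:
Start: bits=000000000000
After insert 'dog': sets bits 3 8 -> bits=000100001000
After insert 'yak': sets bits 6 11 -> bits=000100101001
After insert 'ant': sets bits 2 9 -> bits=001100101101
After insert 'cow': sets bits 6 -> bits=001100101101
After insert 'hen': sets bits 0 11 -> bits=101100101101
After insert 'rat': sets bits 7 9 -> bits=101100111101
Not inserted: gnu jay koi — query each against bits=101100111101:
query gnu: checks bit3=1, bit10=0 (has a 0) -> no => not a false positive
query jay: checks bit4=0, bit11=1 (has a 0) -> no => not a false positive
query koi: checks bit8=1, bit11=1 (all 1) -> maybe => FALSE POSITIVE
False positives (alphabetical): koi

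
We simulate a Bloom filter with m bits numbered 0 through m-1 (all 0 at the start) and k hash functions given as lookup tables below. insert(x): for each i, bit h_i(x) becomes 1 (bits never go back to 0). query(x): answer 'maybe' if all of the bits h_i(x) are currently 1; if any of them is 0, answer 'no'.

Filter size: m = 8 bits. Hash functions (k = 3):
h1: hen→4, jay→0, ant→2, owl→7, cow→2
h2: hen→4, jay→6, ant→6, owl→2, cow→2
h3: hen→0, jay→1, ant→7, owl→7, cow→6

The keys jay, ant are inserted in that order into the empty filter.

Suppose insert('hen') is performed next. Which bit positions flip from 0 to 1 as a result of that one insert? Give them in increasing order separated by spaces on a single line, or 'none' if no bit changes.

Answer: 4

Derivation:
Start: bits=00000000
After insert 'jay': sets bits 0 1 6 -> bits=11000010
After insert 'ant': sets bits 2 6 7 -> bits=11100011
insert 'hen' would touch bits 0 4; currently bit0=1, bit4=0
Bits that are 0 among those (would change 0->1): 4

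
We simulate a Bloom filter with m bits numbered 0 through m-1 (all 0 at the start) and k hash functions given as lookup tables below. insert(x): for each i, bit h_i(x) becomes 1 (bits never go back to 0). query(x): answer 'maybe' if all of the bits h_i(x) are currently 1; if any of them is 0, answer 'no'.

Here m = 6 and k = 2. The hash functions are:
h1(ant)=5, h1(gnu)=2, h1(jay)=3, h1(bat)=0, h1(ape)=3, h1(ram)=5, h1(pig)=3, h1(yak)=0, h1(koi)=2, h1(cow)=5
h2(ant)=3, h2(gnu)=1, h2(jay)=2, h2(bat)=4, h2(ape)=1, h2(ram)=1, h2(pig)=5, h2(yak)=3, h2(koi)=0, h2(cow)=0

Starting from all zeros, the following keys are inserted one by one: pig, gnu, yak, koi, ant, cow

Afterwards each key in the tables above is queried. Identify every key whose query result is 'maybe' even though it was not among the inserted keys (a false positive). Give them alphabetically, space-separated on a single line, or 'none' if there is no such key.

Answer: ape jay ram

Derivation:
Start: bits=000000
After insert 'pig': sets bits 3 5 -> bits=000101
After insert 'gnu': sets bits 1 2 -> bits=011101
After insert 'yak': sets bits 0 3 -> bits=111101
After insert 'koi': sets bits 0 2 -> bits=111101
After insert 'ant': sets bits 3 5 -> bits=111101
After insert 'cow': sets bits 0 5 -> bits=111101
Not inserted: ape bat jay ram — query each against bits=111101:
query ape: checks bit1=1, bit3=1 (all 1) -> maybe => FALSE POSITIVE
query bat: checks bit0=1, bit4=0 (has a 0) -> no => not a false positive
query jay: checks bit2=1, bit3=1 (all 1) -> maybe => FALSE POSITIVE
query ram: checks bit1=1, bit5=1 (all 1) -> maybe => FALSE POSITIVE
False positives (alphabetical): ape jay ram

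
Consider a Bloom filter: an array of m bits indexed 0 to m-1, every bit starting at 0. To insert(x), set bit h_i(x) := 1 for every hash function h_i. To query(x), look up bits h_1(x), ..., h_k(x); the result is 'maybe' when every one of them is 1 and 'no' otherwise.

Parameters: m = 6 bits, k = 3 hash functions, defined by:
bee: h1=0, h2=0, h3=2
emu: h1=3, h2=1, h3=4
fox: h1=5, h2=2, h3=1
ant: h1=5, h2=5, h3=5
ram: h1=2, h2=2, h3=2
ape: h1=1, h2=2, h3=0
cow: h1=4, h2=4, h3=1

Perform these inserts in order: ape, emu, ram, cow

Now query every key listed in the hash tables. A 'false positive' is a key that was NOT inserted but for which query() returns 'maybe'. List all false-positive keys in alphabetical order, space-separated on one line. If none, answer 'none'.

Start: bits=000000
After insert 'ape': sets bits 0 1 2 -> bits=111000
After insert 'emu': sets bits 1 3 4 -> bits=111110
After insert 'ram': sets bits 2 -> bits=111110
After insert 'cow': sets bits 1 4 -> bits=111110
Not inserted: ant bee fox — query each against bits=111110:
query ant: checks bit5=0 (has a 0) -> no => not a false positive
query bee: checks bit0=1, bit2=1 (all 1) -> maybe => FALSE POSITIVE
query fox: checks bit1=1, bit2=1, bit5=0 (has a 0) -> no => not a false positive
False positives (alphabetical): bee

Answer: bee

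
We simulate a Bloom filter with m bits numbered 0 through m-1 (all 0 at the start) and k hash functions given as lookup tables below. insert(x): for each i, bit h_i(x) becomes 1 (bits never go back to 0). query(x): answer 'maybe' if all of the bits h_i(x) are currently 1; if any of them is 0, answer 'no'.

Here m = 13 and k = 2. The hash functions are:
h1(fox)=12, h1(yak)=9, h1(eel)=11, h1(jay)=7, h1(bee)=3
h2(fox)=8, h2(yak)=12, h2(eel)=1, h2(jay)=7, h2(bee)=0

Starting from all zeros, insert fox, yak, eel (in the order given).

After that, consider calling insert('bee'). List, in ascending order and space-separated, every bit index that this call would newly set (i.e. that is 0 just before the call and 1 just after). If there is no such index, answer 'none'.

Answer: 0 3

Derivation:
Start: bits=0000000000000
After insert 'fox': sets bits 8 12 -> bits=0000000010001
After insert 'yak': sets bits 9 12 -> bits=0000000011001
After insert 'eel': sets bits 1 11 -> bits=0100000011011
insert 'bee' would touch bits 0 3; currently bit0=0, bit3=0
Bits that are 0 among those (would change 0->1): 0 3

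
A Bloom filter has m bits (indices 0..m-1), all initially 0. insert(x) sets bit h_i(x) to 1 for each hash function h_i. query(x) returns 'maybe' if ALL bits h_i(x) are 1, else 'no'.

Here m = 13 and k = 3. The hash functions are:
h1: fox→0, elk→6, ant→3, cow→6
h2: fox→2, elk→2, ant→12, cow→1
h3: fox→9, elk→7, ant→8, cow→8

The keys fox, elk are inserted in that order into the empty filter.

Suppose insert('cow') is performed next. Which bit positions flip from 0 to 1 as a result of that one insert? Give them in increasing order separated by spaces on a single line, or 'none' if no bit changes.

Answer: 1 8

Derivation:
Start: bits=0000000000000
After insert 'fox': sets bits 0 2 9 -> bits=1010000001000
After insert 'elk': sets bits 2 6 7 -> bits=1010001101000
insert 'cow' would touch bits 1 6 8; currently bit1=0, bit6=1, bit8=0
Bits that are 0 among those (would change 0->1): 1 8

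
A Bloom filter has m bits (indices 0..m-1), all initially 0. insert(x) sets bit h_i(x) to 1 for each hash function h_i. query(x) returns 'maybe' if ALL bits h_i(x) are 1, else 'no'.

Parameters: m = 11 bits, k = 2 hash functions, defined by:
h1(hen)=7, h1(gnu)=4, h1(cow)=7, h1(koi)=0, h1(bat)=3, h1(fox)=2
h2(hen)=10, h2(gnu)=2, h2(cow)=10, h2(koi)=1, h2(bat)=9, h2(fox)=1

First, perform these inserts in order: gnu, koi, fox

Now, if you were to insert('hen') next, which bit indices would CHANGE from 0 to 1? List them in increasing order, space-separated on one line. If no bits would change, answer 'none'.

Answer: 7 10

Derivation:
Start: bits=00000000000
After insert 'gnu': sets bits 2 4 -> bits=00101000000
After insert 'koi': sets bits 0 1 -> bits=11101000000
After insert 'fox': sets bits 1 2 -> bits=11101000000
insert 'hen' would touch bits 7 10; currently bit7=0, bit10=0
Bits that are 0 among those (would change 0->1): 7 10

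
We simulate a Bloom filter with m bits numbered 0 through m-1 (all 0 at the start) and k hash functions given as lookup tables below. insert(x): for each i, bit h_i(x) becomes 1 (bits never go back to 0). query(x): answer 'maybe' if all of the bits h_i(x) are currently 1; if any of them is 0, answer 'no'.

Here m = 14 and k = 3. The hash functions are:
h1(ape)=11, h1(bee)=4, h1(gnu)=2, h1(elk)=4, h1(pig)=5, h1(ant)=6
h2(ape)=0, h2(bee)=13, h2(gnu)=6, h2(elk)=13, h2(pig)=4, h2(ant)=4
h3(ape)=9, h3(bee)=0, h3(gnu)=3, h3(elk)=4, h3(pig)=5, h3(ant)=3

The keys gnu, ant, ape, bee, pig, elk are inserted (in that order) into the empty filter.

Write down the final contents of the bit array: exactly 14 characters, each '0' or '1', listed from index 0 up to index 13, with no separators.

Answer: 10111110010101

Derivation:
Start: bits=00000000000000
After insert 'gnu': sets bits 2 3 6 -> bits=00110010000000
After insert 'ant': sets bits 3 4 6 -> bits=00111010000000
After insert 'ape': sets bits 0 9 11 -> bits=10111010010100
After insert 'bee': sets bits 0 4 13 -> bits=10111010010101
After insert 'pig': sets bits 4 5 -> bits=10111110010101
After insert 'elk': sets bits 4 13 -> bits=10111110010101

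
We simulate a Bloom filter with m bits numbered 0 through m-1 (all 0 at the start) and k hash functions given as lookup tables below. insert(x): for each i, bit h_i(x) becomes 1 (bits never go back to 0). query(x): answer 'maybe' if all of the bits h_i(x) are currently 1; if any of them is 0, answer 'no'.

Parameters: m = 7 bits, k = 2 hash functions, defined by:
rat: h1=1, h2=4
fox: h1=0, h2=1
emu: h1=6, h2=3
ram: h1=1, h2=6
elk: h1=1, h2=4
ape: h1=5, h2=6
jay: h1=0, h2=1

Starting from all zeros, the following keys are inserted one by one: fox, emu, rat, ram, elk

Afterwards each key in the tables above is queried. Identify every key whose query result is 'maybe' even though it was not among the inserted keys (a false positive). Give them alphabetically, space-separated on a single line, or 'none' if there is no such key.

Start: bits=0000000
After insert 'fox': sets bits 0 1 -> bits=1100000
After insert 'emu': sets bits 3 6 -> bits=1101001
After insert 'rat': sets bits 1 4 -> bits=1101101
After insert 'ram': sets bits 1 6 -> bits=1101101
After insert 'elk': sets bits 1 4 -> bits=1101101
Not inserted: ape jay — query each against bits=1101101:
query ape: checks bit5=0, bit6=1 (has a 0) -> no => not a false positive
query jay: checks bit0=1, bit1=1 (all 1) -> maybe => FALSE POSITIVE
False positives (alphabetical): jay

Answer: jay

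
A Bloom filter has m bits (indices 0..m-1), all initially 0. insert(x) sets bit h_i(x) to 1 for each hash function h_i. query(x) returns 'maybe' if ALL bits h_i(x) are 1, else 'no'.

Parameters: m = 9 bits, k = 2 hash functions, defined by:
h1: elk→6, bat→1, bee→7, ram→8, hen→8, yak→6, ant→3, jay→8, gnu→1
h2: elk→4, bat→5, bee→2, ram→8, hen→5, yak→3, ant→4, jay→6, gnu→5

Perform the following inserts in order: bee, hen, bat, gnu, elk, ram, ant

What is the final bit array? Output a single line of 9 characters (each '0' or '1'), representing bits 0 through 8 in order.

Start: bits=000000000
After insert 'bee': sets bits 2 7 -> bits=001000010
After insert 'hen': sets bits 5 8 -> bits=001001011
After insert 'bat': sets bits 1 5 -> bits=011001011
After insert 'gnu': sets bits 1 5 -> bits=011001011
After insert 'elk': sets bits 4 6 -> bits=011011111
After insert 'ram': sets bits 8 -> bits=011011111
After insert 'ant': sets bits 3 4 -> bits=011111111

Answer: 011111111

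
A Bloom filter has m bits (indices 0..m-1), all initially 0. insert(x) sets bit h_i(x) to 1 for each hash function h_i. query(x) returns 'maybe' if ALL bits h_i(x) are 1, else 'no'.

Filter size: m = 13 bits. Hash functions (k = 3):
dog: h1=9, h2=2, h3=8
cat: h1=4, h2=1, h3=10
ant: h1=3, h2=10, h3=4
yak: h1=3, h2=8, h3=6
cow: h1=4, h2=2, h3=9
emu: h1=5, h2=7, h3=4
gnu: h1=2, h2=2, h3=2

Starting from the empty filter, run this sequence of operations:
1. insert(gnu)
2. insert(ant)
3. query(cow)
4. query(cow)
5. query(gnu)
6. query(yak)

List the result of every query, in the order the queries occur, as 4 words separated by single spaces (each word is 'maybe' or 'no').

Start: bits=0000000000000
Op 1: insert gnu -> sets bits 2 -> bits=0010000000000
Op 2: insert ant -> sets bits 3 4 10 -> bits=0011100000100
Op 3: query cow -> checks bit2=1, bit4=1, bit9=0 (has a 0) -> no
Op 4: query cow -> checks bit2=1, bit4=1, bit9=0 (has a 0) -> no
Op 5: query gnu -> checks bit2=1 (all 1) -> maybe
Op 6: query yak -> checks bit3=1, bit6=0, bit8=0 (has a 0) -> no
Query results in order: no no maybe no

Answer: no no maybe no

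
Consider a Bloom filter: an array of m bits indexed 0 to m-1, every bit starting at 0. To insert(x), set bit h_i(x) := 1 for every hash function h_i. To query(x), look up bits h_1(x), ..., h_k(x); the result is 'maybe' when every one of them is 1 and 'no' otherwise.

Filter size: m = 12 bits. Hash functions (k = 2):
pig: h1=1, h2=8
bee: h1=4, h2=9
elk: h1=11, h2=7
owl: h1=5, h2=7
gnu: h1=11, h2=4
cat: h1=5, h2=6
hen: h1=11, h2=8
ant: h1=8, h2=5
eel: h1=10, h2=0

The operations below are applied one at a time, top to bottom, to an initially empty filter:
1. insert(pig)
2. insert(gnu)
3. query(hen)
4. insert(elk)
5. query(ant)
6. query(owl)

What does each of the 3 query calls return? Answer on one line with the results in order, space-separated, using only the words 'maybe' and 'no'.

Start: bits=000000000000
Op 1: insert pig -> sets bits 1 8 -> bits=010000001000
Op 2: insert gnu -> sets bits 4 11 -> bits=010010001001
Op 3: query hen -> checks bit8=1, bit11=1 (all 1) -> maybe
Op 4: insert elk -> sets bits 7 11 -> bits=010010011001
Op 5: query ant -> checks bit5=0, bit8=1 (has a 0) -> no
Op 6: query owl -> checks bit5=0, bit7=1 (has a 0) -> no
Query results in order: maybe no no

Answer: maybe no no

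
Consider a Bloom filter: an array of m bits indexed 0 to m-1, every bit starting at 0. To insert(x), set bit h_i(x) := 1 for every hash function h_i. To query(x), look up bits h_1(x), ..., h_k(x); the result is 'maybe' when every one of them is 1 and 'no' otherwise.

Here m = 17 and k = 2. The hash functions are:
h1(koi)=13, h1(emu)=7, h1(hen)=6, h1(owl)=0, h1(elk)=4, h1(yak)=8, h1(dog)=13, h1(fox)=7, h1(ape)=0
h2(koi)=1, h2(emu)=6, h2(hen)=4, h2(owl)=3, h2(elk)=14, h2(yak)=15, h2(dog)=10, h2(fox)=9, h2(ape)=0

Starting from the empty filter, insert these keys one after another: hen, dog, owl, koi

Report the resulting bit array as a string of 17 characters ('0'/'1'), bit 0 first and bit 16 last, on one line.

Answer: 11011010001001000

Derivation:
Start: bits=00000000000000000
After insert 'hen': sets bits 4 6 -> bits=00001010000000000
After insert 'dog': sets bits 10 13 -> bits=00001010001001000
After insert 'owl': sets bits 0 3 -> bits=10011010001001000
After insert 'koi': sets bits 1 13 -> bits=11011010001001000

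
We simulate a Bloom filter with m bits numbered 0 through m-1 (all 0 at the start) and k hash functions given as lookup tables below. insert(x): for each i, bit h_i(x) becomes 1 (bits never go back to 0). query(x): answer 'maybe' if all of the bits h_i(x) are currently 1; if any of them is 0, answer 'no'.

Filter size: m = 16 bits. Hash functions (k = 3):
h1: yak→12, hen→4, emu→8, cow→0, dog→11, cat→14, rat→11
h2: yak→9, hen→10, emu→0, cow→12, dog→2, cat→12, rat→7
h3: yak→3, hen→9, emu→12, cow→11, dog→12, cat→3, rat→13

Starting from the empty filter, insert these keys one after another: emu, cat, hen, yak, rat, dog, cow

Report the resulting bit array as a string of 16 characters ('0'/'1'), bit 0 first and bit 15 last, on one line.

Answer: 1011100111111110

Derivation:
Start: bits=0000000000000000
After insert 'emu': sets bits 0 8 12 -> bits=1000000010001000
After insert 'cat': sets bits 3 12 14 -> bits=1001000010001010
After insert 'hen': sets bits 4 9 10 -> bits=1001100011101010
After insert 'yak': sets bits 3 9 12 -> bits=1001100011101010
After insert 'rat': sets bits 7 11 13 -> bits=1001100111111110
After insert 'dog': sets bits 2 11 12 -> bits=1011100111111110
After insert 'cow': sets bits 0 11 12 -> bits=1011100111111110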